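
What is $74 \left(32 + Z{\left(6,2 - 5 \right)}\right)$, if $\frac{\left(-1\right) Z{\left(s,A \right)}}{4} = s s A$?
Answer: $34336$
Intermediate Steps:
$Z{\left(s,A \right)} = - 4 A s^{2}$ ($Z{\left(s,A \right)} = - 4 s s A = - 4 s^{2} A = - 4 A s^{2}$)
$74 \left(32 + Z{\left(6,2 - 5 \right)}\right) = 74 \left(32 - 4 \left(2 - 5\right) 6^{2}\right) = 74 \left(32 - 4 \left(2 - 5\right) 36\right) = 74 \left(32 - \left(-12\right) 36\right) = 74 \left(32 + 432\right) = 74 \cdot 464 = 34336$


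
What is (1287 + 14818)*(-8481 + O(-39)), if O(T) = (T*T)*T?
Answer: -1091919000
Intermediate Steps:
O(T) = T**3 (O(T) = T**2*T = T**3)
(1287 + 14818)*(-8481 + O(-39)) = (1287 + 14818)*(-8481 + (-39)**3) = 16105*(-8481 - 59319) = 16105*(-67800) = -1091919000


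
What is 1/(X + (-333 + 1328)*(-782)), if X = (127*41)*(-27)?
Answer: -1/918679 ≈ -1.0885e-6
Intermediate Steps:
X = -140589 (X = 5207*(-27) = -140589)
1/(X + (-333 + 1328)*(-782)) = 1/(-140589 + (-333 + 1328)*(-782)) = 1/(-140589 + 995*(-782)) = 1/(-140589 - 778090) = 1/(-918679) = -1/918679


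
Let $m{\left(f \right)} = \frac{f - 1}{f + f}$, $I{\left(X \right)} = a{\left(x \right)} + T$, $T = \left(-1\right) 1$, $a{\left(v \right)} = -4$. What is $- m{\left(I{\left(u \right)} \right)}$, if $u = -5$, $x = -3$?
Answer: $- \frac{3}{5} \approx -0.6$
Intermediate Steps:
$T = -1$
$I{\left(X \right)} = -5$ ($I{\left(X \right)} = -4 - 1 = -5$)
$m{\left(f \right)} = \frac{-1 + f}{2 f}$
$- m{\left(I{\left(u \right)} \right)} = - \frac{-1 - 5}{2 \left(-5\right)} = - \frac{\left(-1\right) \left(-6\right)}{2 \cdot 5} = \left(-1\right) \frac{3}{5} = - \frac{3}{5}$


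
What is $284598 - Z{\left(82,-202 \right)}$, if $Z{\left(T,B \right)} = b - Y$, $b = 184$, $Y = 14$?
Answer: $284428$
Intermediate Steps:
$Z{\left(T,B \right)} = 170$ ($Z{\left(T,B \right)} = 184 - 14 = 170$)
$284598 - Z{\left(82,-202 \right)} = 284598 - 170 = 284428$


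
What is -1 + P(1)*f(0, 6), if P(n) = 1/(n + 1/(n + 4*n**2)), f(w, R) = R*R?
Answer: 29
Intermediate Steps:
f(w, R) = R**2
-1 + P(1)*f(0, 6) = -1 + (1*(1 + 4*1)/(1 + 1**2 + 4*1**3))*6**2 = -1 + (1*(1 + 4)/(1 + 1 + 4*1))*36 = -1 + (1*5/(1 + 1 + 4))*36 = -1 + (1*5/6)*36 = -1 + (1*(1/6)*5)*36 = -1 + (5/6)*36 = -1 + 30 = 29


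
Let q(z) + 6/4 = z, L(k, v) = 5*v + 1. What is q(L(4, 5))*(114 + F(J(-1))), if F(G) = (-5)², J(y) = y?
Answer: 6811/2 ≈ 3405.5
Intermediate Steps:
L(k, v) = 1 + 5*v
q(z) = -3/2 + z
F(G) = 25
q(L(4, 5))*(114 + F(J(-1))) = (-3/2 + (1 + 5*5))*(114 + 25) = (-3/2 + (1 + 25))*139 = (-3/2 + 26)*139 = (49/2)*139 = 6811/2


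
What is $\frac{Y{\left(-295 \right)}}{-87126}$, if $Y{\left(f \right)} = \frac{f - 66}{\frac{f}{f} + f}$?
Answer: $- \frac{361}{25615044} \approx -1.4093 \cdot 10^{-5}$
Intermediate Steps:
$Y{\left(f \right)} = \frac{-66 + f}{1 + f}$
$\frac{Y{\left(-295 \right)}}{-87126} = \frac{\frac{1}{1 - 295} \left(-66 - 295\right)}{-87126} = \frac{1}{-294} \left(-361\right) \left(- \frac{1}{87126}\right) = \left(- \frac{1}{294}\right) \left(-361\right) \left(- \frac{1}{87126}\right) = \frac{361}{294} \left(- \frac{1}{87126}\right) = - \frac{361}{25615044}$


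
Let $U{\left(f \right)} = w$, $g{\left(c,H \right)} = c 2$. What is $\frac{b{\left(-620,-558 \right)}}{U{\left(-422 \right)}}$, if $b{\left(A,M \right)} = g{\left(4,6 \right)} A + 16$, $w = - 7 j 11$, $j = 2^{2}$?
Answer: $\frac{1236}{77} \approx 16.052$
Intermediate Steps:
$j = 4$
$g{\left(c,H \right)} = 2 c$
$w = -308$ ($w = \left(-7\right) 4 \cdot 11 = \left(-28\right) 11 = -308$)
$U{\left(f \right)} = -308$
$b{\left(A,M \right)} = 16 + 8 A$ ($b{\left(A,M \right)} = 2 \cdot 4 A + 16 = 8 A + 16 = 16 + 8 A$)
$\frac{b{\left(-620,-558 \right)}}{U{\left(-422 \right)}} = \frac{16 + 8 \left(-620\right)}{-308} = \left(16 - 4960\right) \left(- \frac{1}{308}\right) = \left(-4944\right) \left(- \frac{1}{308}\right) = \frac{1236}{77}$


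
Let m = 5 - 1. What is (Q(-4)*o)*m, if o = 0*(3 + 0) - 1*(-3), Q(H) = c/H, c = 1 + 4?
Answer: -15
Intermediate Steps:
c = 5
Q(H) = 5/H
o = 3 (o = 0*3 + 3 = 0 + 3 = 3)
m = 4
(Q(-4)*o)*m = ((5/(-4))*3)*4 = ((5*(-1/4))*3)*4 = -5/4*3*4 = -15/4*4 = -15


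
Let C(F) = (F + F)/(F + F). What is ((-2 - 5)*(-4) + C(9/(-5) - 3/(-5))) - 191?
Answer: -162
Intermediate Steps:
C(F) = 1 (C(F) = (2*F)/((2*F)) = (2*F)*(1/(2*F)) = 1)
((-2 - 5)*(-4) + C(9/(-5) - 3/(-5))) - 191 = ((-2 - 5)*(-4) + 1) - 191 = (-7*(-4) + 1) - 191 = (28 + 1) - 191 = 29 - 191 = -162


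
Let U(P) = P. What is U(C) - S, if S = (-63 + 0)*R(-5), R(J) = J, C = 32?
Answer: -283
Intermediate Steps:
S = 315 (S = (-63 + 0)*(-5) = -63*(-5) = 315)
U(C) - S = 32 - 1*315 = 32 - 315 = -283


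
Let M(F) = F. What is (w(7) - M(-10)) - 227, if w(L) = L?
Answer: -210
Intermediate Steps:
(w(7) - M(-10)) - 227 = (7 - 1*(-10)) - 227 = (7 + 10) - 227 = 17 - 227 = -210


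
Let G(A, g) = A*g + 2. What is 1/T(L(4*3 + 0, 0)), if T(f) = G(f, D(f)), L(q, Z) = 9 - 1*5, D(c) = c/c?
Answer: 1/6 ≈ 0.16667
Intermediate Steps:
D(c) = 1
G(A, g) = 2 + A*g
L(q, Z) = 4 (L(q, Z) = 9 - 5 = 4)
T(f) = 2 + f (T(f) = 2 + f*1 = 2 + f)
1/T(L(4*3 + 0, 0)) = 1/(2 + 4) = 1/6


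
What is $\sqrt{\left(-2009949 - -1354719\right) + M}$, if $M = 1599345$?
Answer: $\sqrt{944115} \approx 971.66$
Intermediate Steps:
$\sqrt{\left(-2009949 - -1354719\right) + M} = \sqrt{\left(-2009949 - -1354719\right) + 1599345} = \sqrt{\left(-2009949 + 1354719\right) + 1599345} = \sqrt{-655230 + 1599345} = \sqrt{944115}$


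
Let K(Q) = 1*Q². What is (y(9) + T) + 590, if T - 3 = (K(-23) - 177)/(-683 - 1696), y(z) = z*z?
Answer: 1603094/2379 ≈ 673.85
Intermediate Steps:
y(z) = z²
K(Q) = Q²
T = 6785/2379 (T = 3 + ((-23)² - 177)/(-683 - 1696) = 3 + (529 - 177)/(-2379) = 3 + 352*(-1/2379) = 3 - 352/2379 = 6785/2379 ≈ 2.8520)
(y(9) + T) + 590 = (9² + 6785/2379) + 590 = (81 + 6785/2379) + 590 = 199484/2379 + 590 = 1603094/2379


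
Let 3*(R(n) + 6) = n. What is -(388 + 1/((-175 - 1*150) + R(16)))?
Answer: -379073/977 ≈ -388.00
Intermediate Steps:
R(n) = -6 + n/3
-(388 + 1/((-175 - 1*150) + R(16))) = -(388 + 1/((-175 - 1*150) + (-6 + (⅓)*16))) = -(388 + 1/((-175 - 150) + (-6 + 16/3))) = -(388 + 1/(-325 - ⅔)) = -(388 + 1/(-977/3)) = -(388 - 3/977) = -1*379073/977 = -379073/977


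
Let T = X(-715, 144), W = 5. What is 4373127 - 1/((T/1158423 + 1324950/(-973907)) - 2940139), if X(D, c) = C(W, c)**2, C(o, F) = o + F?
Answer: 1318718578700030516162205/301550487488684402 ≈ 4.3731e+6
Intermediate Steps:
C(o, F) = F + o
X(D, c) = (5 + c)**2 (X(D, c) = (c + 5)**2 = (5 + c)**2)
T = 22201 (T = (5 + 144)**2 = 149**2 = 22201)
4373127 - 1/((T/1158423 + 1324950/(-973907)) - 2940139) = 4373127 - 1/((22201/1158423 + 1324950/(-973907)) - 2940139) = 4373127 - 1/((22201*(1/1158423) + 1324950*(-1/973907)) - 2940139) = 4373127 - 1/((22201/1158423 - 120450/88537) - 2940139) = 4373127 - 1/(-137566440413/102563297151 - 2940139) = 4373127 - 1/(-301550487488684402/102563297151) = 4373127 - 1*(-102563297151/301550487488684402) = 4373127 + 102563297151/301550487488684402 = 1318718578700030516162205/301550487488684402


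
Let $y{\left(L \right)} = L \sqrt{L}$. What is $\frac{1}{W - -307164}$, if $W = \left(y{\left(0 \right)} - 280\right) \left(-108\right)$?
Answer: $\frac{1}{337404} \approx 2.9638 \cdot 10^{-6}$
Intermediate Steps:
$y{\left(L \right)} = L^{\frac{3}{2}}$
$W = 30240$ ($W = \left(0^{\frac{3}{2}} - 280\right) \left(-108\right) = \left(0 - 280\right) \left(-108\right) = \left(-280\right) \left(-108\right) = 30240$)
$\frac{1}{W - -307164} = \frac{1}{30240 - -307164} = \frac{1}{30240 + 307164} = \frac{1}{337404}$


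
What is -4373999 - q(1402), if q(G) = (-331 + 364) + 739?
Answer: -4374771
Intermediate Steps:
q(G) = 772 (q(G) = 33 + 739 = 772)
-4373999 - q(1402) = -4373999 - 1*772 = -4373999 - 772 = -4374771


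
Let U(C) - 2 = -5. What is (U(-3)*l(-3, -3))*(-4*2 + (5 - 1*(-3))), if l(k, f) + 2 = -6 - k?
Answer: 0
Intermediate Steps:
U(C) = -3 (U(C) = 2 - 5 = -3)
l(k, f) = -8 - k (l(k, f) = -2 + (-6 - k) = -8 - k)
(U(-3)*l(-3, -3))*(-4*2 + (5 - 1*(-3))) = (-3*(-8 - 1*(-3)))*(-4*2 + (5 - 1*(-3))) = (-3*(-8 + 3))*(-8 + (5 + 3)) = (-3*(-5))*(-8 + 8) = 15*0 = 0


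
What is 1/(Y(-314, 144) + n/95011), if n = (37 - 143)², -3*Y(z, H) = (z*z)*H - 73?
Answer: -285033/1348942486553 ≈ -2.1130e-7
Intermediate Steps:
Y(z, H) = 73/3 - H*z²/3 (Y(z, H) = -((z*z)*H - 73)/3 = -(z²*H - 73)/3 = -(H*z² - 73)/3 = -(-73 + H*z²)/3 = 73/3 - H*z²/3)
n = 11236 (n = (-106)² = 11236)
1/(Y(-314, 144) + n/95011) = 1/((73/3 - ⅓*144*(-314)²) + 11236/95011) = 1/((73/3 - ⅓*144*98596) + 11236*(1/95011)) = 1/((73/3 - 4732608) + 11236/95011) = 1/(-14197751/3 + 11236/95011) = 1/(-1348942486553/285033) = -285033/1348942486553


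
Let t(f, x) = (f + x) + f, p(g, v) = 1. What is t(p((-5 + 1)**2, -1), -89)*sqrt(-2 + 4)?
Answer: -87*sqrt(2) ≈ -123.04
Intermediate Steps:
t(f, x) = x + 2*f
t(p((-5 + 1)**2, -1), -89)*sqrt(-2 + 4) = (-89 + 2*1)*sqrt(-2 + 4) = (-89 + 2)*sqrt(2) = -87*sqrt(2)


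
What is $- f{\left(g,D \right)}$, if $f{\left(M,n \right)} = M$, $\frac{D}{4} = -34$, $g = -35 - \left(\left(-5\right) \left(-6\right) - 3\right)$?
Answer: $62$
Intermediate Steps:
$g = -62$ ($g = -35 - \left(30 - 3\right) = -35 - 27 = -62$)
$D = -136$ ($D = 4 \left(-34\right) = -136$)
$- f{\left(g,D \right)} = \left(-1\right) \left(-62\right) = 62$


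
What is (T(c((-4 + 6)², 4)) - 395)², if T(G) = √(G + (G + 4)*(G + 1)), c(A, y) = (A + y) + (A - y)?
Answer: 156141 - 1580*√29 ≈ 1.4763e+5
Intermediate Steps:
c(A, y) = 2*A
T(G) = √(G + (1 + G)*(4 + G)) (T(G) = √(G + (4 + G)*(1 + G)) = √(G + (1 + G)*(4 + G)))
(T(c((-4 + 6)², 4)) - 395)² = (√(4 + (2*(-4 + 6)²)² + 6*(2*(-4 + 6)²)) - 395)² = (√(4 + (2*2²)² + 6*(2*2²)) - 395)² = (√(4 + (2*4)² + 6*(2*4)) - 395)² = (√(4 + 8² + 6*8) - 395)² = (√(4 + 64 + 48) - 395)² = (√116 - 395)² = (2*√29 - 395)² = (-395 + 2*√29)²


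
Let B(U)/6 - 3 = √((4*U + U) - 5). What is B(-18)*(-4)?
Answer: -72 - 24*I*√95 ≈ -72.0 - 233.92*I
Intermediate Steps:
B(U) = 18 + 6*√(-5 + 5*U) (B(U) = 18 + 6*√((4*U + U) - 5) = 18 + 6*√(5*U - 5) = 18 + 6*√(-5 + 5*U))
B(-18)*(-4) = (18 + 6*√(-5 + 5*(-18)))*(-4) = (18 + 6*√(-5 - 90))*(-4) = (18 + 6*√(-95))*(-4) = (18 + 6*(I*√95))*(-4) = (18 + 6*I*√95)*(-4) = -72 - 24*I*√95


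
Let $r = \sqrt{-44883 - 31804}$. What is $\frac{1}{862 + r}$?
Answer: $\frac{862}{819731} - \frac{i \sqrt{76687}}{819731} \approx 0.0010516 - 0.00033782 i$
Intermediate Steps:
$r = i \sqrt{76687}$ ($r = \sqrt{-76687} = i \sqrt{76687} \approx 276.92 i$)
$\frac{1}{862 + r} = \frac{1}{862 + i \sqrt{76687}}$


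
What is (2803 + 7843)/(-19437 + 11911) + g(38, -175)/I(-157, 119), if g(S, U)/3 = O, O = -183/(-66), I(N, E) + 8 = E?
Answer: -4103379/3063082 ≈ -1.3396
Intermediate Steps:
I(N, E) = -8 + E
O = 61/22 (O = -183*(-1/66) = 61/22 ≈ 2.7727)
g(S, U) = 183/22 (g(S, U) = 3*(61/22) = 183/22)
(2803 + 7843)/(-19437 + 11911) + g(38, -175)/I(-157, 119) = (2803 + 7843)/(-19437 + 11911) + 183/(22*(-8 + 119)) = 10646/(-7526) + (183/22)/111 = 10646*(-1/7526) + (183/22)*(1/111) = -5323/3763 + 61/814 = -4103379/3063082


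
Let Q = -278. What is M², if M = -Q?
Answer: 77284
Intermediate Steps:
M = 278 (M = -1*(-278) = 278)
M² = 278² = 77284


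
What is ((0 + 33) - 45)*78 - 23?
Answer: -959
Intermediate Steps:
((0 + 33) - 45)*78 - 23 = (33 - 45)*78 - 23 = -12*78 - 23 = -936 - 23 = -959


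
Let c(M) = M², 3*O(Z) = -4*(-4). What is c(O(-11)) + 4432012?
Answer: 39888364/9 ≈ 4.4320e+6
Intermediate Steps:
O(Z) = 16/3 (O(Z) = (-4*(-4))/3 = (⅓)*16 = 16/3)
c(O(-11)) + 4432012 = (16/3)² + 4432012 = 256/9 + 4432012 = 39888364/9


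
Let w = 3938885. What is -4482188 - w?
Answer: -8421073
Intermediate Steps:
-4482188 - w = -4482188 - 1*3938885 = -4482188 - 3938885 = -8421073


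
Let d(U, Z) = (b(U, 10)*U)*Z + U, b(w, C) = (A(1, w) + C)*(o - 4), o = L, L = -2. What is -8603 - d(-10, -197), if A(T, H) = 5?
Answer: 168707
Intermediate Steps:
o = -2
b(w, C) = -30 - 6*C (b(w, C) = (5 + C)*(-2 - 4) = (5 + C)*(-6) = -30 - 6*C)
d(U, Z) = U - 90*U*Z (d(U, Z) = ((-30 - 6*10)*U)*Z + U = ((-30 - 60)*U)*Z + U = (-90*U)*Z + U = -90*U*Z + U = U - 90*U*Z)
-8603 - d(-10, -197) = -8603 - (-10)*(1 - 90*(-197)) = -8603 - (-10)*(1 + 17730) = -8603 - (-10)*17731 = -8603 - 1*(-177310) = -8603 + 177310 = 168707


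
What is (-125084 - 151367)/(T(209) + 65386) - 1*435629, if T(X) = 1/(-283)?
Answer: -8061060495706/18504237 ≈ -4.3563e+5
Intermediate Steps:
T(X) = -1/283
(-125084 - 151367)/(T(209) + 65386) - 1*435629 = (-125084 - 151367)/(-1/283 + 65386) - 1*435629 = -276451/18504237/283 - 435629 = -276451*283/18504237 - 435629 = -78235633/18504237 - 435629 = -8061060495706/18504237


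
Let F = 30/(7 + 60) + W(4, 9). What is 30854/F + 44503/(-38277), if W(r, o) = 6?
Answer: 4394871005/918648 ≈ 4784.1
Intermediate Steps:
F = 432/67 (F = 30/(7 + 60) + 6 = 30/67 + 6 = 432/67 ≈ 6.4478)
30854/F + 44503/(-38277) = 30854/(432/67) + 44503/(-38277) = 30854*(67/432) + 44503*(-1/38277) = 1033609/216 - 44503/38277 = 4394871005/918648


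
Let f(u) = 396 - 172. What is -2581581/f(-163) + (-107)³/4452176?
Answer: -718370461243/62330464 ≈ -11525.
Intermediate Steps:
f(u) = 224
-2581581/f(-163) + (-107)³/4452176 = -2581581/224 + (-107)³/4452176 = -2581581*1/224 - 1225043*1/4452176 = -2581581/224 - 1225043/4452176 = -718370461243/62330464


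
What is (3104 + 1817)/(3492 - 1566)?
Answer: 4921/1926 ≈ 2.5550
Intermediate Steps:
(3104 + 1817)/(3492 - 1566) = 4921/1926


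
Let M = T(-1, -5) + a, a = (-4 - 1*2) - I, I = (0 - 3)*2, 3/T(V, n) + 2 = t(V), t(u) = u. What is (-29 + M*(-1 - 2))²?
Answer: 676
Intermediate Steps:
T(V, n) = 3/(-2 + V)
I = -6 (I = -3*2 = -6)
a = 0 (a = (-4 - 1*2) - 1*(-6) = (-4 - 2) + 6 = -6 + 6 = 0)
M = -1 (M = 3/(-2 - 1) + 0 = 3/(-3) + 0 = 3*(-⅓) + 0 = -1 + 0 = -1)
(-29 + M*(-1 - 2))² = (-29 - (-1 - 2))² = (-29 - 1*(-3))² = (-29 + 3)² = (-26)² = 676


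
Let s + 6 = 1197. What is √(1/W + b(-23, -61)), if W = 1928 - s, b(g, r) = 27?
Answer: 10*√146663/737 ≈ 5.1963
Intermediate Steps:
s = 1191 (s = -6 + 1197 = 1191)
W = 737 (W = 1928 - 1*1191 = 1928 - 1191 = 737)
√(1/W + b(-23, -61)) = √(1/737 + 27) = √(19900/737) = 10*√146663/737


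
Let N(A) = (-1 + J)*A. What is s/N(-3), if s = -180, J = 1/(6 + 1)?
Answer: -70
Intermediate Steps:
J = ⅐ (J = 1/7 = ⅐ ≈ 0.14286)
N(A) = -6*A/7 (N(A) = (-1 + ⅐)*A = -6*A/7)
s/N(-3) = -180/((-6/7*(-3))) = -180/18/7 = -180*7/18 = -70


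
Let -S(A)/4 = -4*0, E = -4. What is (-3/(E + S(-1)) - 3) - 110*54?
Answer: -23769/4 ≈ -5942.3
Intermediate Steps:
S(A) = 0 (S(A) = -(-16)*0 = -4*0 = 0)
(-3/(E + S(-1)) - 3) - 110*54 = (-3/(-4 + 0) - 3) - 110*54 = (-3/(-4) - 3) - 5940 = (-3*(-¼) - 3) - 5940 = (¾ - 3) - 5940 = -9/4 - 5940 = -23769/4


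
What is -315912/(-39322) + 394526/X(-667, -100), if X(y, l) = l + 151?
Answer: 7764831442/1002711 ≈ 7743.8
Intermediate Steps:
X(y, l) = 151 + l
-315912/(-39322) + 394526/X(-667, -100) = -315912/(-39322) + 394526/(151 - 100) = -315912*(-1/39322) + 394526/51 = 157956/19661 + 394526*(1/51) = 157956/19661 + 394526/51 = 7764831442/1002711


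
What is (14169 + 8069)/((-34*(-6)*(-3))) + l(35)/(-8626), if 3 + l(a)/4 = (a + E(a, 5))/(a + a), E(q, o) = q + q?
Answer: -47955329/1319778 ≈ -36.336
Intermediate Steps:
E(q, o) = 2*q
l(a) = -6 (l(a) = -12 + 4*((a + 2*a)/(a + a)) = -12 + 4*((3*a)/((2*a))) = -12 + 4*((3*a)*(1/(2*a))) = -12 + 4*(3/2) = -12 + 6 = -6)
(14169 + 8069)/((-34*(-6)*(-3))) + l(35)/(-8626) = (14169 + 8069)/((-34*(-6)*(-3))) - 6/(-8626) = 22238/((204*(-3))) - 6*(-1/8626) = 22238/(-612) + 3/4313 = 22238*(-1/612) + 3/4313 = -11119/306 + 3/4313 = -47955329/1319778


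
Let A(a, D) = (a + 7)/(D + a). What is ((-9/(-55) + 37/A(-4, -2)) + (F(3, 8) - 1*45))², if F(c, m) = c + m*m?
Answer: 8128201/3025 ≈ 2687.0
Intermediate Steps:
A(a, D) = (7 + a)/(D + a)
F(c, m) = c + m²
((-9/(-55) + 37/A(-4, -2)) + (F(3, 8) - 1*45))² = ((-9/(-55) + 37/(((7 - 4)/(-2 - 4)))) + ((3 + 8²) - 1*45))² = ((-9*(-1/55) + 37/((3/(-6)))) + ((3 + 64) - 45))² = ((9/55 + 37/((-⅙*3))) + (67 - 45))² = ((9/55 + 37/(-½)) + 22)² = ((9/55 + 37*(-2)) + 22)² = ((9/55 - 74) + 22)² = (-4061/55 + 22)² = (-2851/55)² = 8128201/3025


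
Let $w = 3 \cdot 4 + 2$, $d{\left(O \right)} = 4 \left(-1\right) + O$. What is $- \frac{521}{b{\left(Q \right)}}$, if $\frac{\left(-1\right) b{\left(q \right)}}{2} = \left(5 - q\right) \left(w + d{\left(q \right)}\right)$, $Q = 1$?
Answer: $\frac{521}{88} \approx 5.9205$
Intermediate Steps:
$d{\left(O \right)} = -4 + O$
$w = 14$ ($w = 12 + 2 = 14$)
$b{\left(q \right)} = - 2 \left(5 - q\right) \left(10 + q\right)$ ($b{\left(q \right)} = - 2 \left(5 - q\right) \left(14 + \left(-4 + q\right)\right) = - 2 \left(5 - q\right) \left(10 + q\right)$)
$- \frac{521}{b{\left(Q \right)}} = - \frac{521}{-100 + 2 \cdot 1^{2} + 10 \cdot 1} = - \frac{521}{-100 + 2 \cdot 1 + 10} = - \frac{521}{-100 + 2 + 10} = - \frac{521}{-88} = \left(-521\right) \left(- \frac{1}{88}\right) = \frac{521}{88}$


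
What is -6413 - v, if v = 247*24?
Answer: -12341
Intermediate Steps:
v = 5928
-6413 - v = -6413 - 1*5928 = -6413 - 5928 = -12341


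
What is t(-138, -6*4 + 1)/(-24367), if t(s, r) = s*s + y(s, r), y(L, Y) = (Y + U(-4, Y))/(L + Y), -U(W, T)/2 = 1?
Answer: -3066109/3923087 ≈ -0.78156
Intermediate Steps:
U(W, T) = -2 (U(W, T) = -2*1 = -2)
y(L, Y) = (-2 + Y)/(L + Y) (y(L, Y) = (Y - 2)/(L + Y) = (-2 + Y)/(L + Y))
t(s, r) = s² + (-2 + r)/(r + s) (t(s, r) = s*s + (-2 + r)/(s + r) = s² + (-2 + r)/(r + s))
t(-138, -6*4 + 1)/(-24367) = ((-2 + (-6*4 + 1) + (-138)²*((-6*4 + 1) - 138))/((-6*4 + 1) - 138))/(-24367) = ((-2 + (-24 + 1) + 19044*((-24 + 1) - 138))/((-24 + 1) - 138))*(-1/24367) = ((-2 - 23 + 19044*(-23 - 138))/(-23 - 138))*(-1/24367) = ((-2 - 23 + 19044*(-161))/(-161))*(-1/24367) = -(-2 - 23 - 3066084)/161*(-1/24367) = -1/161*(-3066109)*(-1/24367) = (3066109/161)*(-1/24367) = -3066109/3923087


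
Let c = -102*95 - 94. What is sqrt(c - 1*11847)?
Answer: I*sqrt(21631) ≈ 147.07*I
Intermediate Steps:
c = -9784 (c = -9690 - 94 = -9784)
sqrt(c - 1*11847) = sqrt(-9784 - 1*11847) = sqrt(-9784 - 11847) = sqrt(-21631) = I*sqrt(21631)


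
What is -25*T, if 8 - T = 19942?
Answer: 498350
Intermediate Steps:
T = -19934 (T = 8 - 1*19942 = 8 - 19942 = -19934)
-25*T = -25*(-19934) = 498350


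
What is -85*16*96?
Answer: -130560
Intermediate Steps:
-85*16*96 = -1360*96 = -130560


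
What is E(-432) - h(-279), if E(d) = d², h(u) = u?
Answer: 186903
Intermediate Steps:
E(-432) - h(-279) = (-432)² - 1*(-279) = 186624 + 279 = 186903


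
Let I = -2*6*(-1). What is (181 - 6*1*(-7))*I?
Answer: 2676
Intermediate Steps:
I = 12 (I = -12*(-1) = 12)
(181 - 6*1*(-7))*I = (181 - 6*1*(-7))*12 = (181 - 6*(-7))*12 = (181 + 42)*12 = 223*12 = 2676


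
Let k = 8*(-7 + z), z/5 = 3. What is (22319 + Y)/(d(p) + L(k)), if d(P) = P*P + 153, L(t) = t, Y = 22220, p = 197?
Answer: 44539/39026 ≈ 1.1413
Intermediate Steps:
z = 15 (z = 5*3 = 15)
k = 64 (k = 8*(-7 + 15) = 8*8 = 64)
d(P) = 153 + P² (d(P) = P² + 153 = 153 + P²)
(22319 + Y)/(d(p) + L(k)) = (22319 + 22220)/((153 + 197²) + 64) = 44539/((153 + 38809) + 64) = 44539/(38962 + 64) = 44539/39026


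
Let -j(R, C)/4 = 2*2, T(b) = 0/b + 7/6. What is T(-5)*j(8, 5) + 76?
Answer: 172/3 ≈ 57.333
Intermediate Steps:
T(b) = 7/6 (T(b) = 0 + 7*(⅙) = 0 + 7/6 = 7/6)
j(R, C) = -16 (j(R, C) = -8*2 = -4*4 = -16)
T(-5)*j(8, 5) + 76 = (7/6)*(-16) + 76 = -56/3 + 76 = 172/3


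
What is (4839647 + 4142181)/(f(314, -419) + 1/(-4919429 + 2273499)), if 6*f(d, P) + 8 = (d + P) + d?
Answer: 11882644080020/44319327 ≈ 2.6811e+5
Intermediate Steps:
f(d, P) = -4/3 + d/3 + P/6 (f(d, P) = -4/3 + ((d + P) + d)/6 = -4/3 + ((P + d) + d)/6 = -4/3 + (P + 2*d)/6 = -4/3 + (d/3 + P/6) = -4/3 + d/3 + P/6)
(4839647 + 4142181)/(f(314, -419) + 1/(-4919429 + 2273499)) = (4839647 + 4142181)/((-4/3 + (⅓)*314 + (⅙)*(-419)) + 1/(-4919429 + 2273499)) = 8981828/((-4/3 + 314/3 - 419/6) + 1/(-2645930)) = 8981828/(67/2 - 1/2645930) = 8981828/(44319327/1322965) = 8981828*(1322965/44319327) = 11882644080020/44319327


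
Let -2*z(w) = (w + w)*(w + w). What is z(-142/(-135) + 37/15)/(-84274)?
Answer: 9025/30717873 ≈ 0.00029380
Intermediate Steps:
z(w) = -2*w² (z(w) = -(w + w)*(w + w)/2 = -2*w*2*w/2 = -2*w²)
z(-142/(-135) + 37/15)/(-84274) = -2*(-142/(-135) + 37/15)²/(-84274) = -2*(-142*(-1/135) + 37*(1/15))²*(-1/84274) = -2*(142/135 + 37/15)²*(-1/84274) = -2*(95/27)²*(-1/84274) = -2*9025/729*(-1/84274) = -18050/729*(-1/84274) = 9025/30717873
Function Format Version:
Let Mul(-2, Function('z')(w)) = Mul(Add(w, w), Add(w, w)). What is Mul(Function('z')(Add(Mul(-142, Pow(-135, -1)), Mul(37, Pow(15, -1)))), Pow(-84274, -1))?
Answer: Rational(9025, 30717873) ≈ 0.00029380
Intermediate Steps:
Function('z')(w) = Mul(-2, Pow(w, 2)) (Function('z')(w) = Mul(Rational(-1, 2), Mul(Add(w, w), Add(w, w))) = Mul(Rational(-1, 2), Mul(Mul(2, w), Mul(2, w))) = Mul(Rational(-1, 2), Mul(4, Pow(w, 2))) = Mul(-2, Pow(w, 2)))
Mul(Function('z')(Add(Mul(-142, Pow(-135, -1)), Mul(37, Pow(15, -1)))), Pow(-84274, -1)) = Mul(Mul(-2, Pow(Add(Mul(-142, Pow(-135, -1)), Mul(37, Pow(15, -1))), 2)), Pow(-84274, -1)) = Mul(Mul(-2, Pow(Add(Mul(-142, Rational(-1, 135)), Mul(37, Rational(1, 15))), 2)), Rational(-1, 84274)) = Mul(Mul(-2, Pow(Add(Rational(142, 135), Rational(37, 15)), 2)), Rational(-1, 84274)) = Mul(Mul(-2, Pow(Rational(95, 27), 2)), Rational(-1, 84274)) = Mul(Mul(-2, Rational(9025, 729)), Rational(-1, 84274)) = Mul(Rational(-18050, 729), Rational(-1, 84274)) = Rational(9025, 30717873)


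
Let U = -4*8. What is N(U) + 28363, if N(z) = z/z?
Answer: 28364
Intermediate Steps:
U = -32
N(z) = 1
N(U) + 28363 = 1 + 28363 = 28364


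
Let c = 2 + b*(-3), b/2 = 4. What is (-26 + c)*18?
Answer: -864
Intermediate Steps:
b = 8 (b = 2*4 = 8)
c = -22 (c = 2 + 8*(-3) = 2 - 24 = -22)
(-26 + c)*18 = (-26 - 22)*18 = -48*18 = -864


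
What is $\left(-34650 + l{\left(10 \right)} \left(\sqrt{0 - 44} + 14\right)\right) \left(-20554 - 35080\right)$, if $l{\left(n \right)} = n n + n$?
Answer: $1842041740 - 12239480 i \sqrt{11} \approx 1.842 \cdot 10^{9} - 4.0594 \cdot 10^{7} i$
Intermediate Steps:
$l{\left(n \right)} = n + n^{2}$ ($l{\left(n \right)} = n^{2} + n = n + n^{2}$)
$\left(-34650 + l{\left(10 \right)} \left(\sqrt{0 - 44} + 14\right)\right) \left(-20554 - 35080\right) = \left(-34650 + 10 \left(1 + 10\right) \left(\sqrt{0 - 44} + 14\right)\right) \left(-20554 - 35080\right) = \left(-34650 + 10 \cdot 11 \left(\sqrt{-44} + 14\right)\right) \left(-55634\right) = \left(-34650 + 110 \left(2 i \sqrt{11} + 14\right)\right) \left(-55634\right) = \left(-34650 + 110 \left(14 + 2 i \sqrt{11}\right)\right) \left(-55634\right) = \left(-34650 + \left(1540 + 220 i \sqrt{11}\right)\right) \left(-55634\right) = \left(-33110 + 220 i \sqrt{11}\right) \left(-55634\right) = 1842041740 - 12239480 i \sqrt{11}$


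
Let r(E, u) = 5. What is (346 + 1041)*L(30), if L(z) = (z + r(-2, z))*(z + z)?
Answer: 2912700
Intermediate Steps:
L(z) = 2*z*(5 + z) (L(z) = (z + 5)*(z + z) = (5 + z)*(2*z) = 2*z*(5 + z))
(346 + 1041)*L(30) = (346 + 1041)*(2*30*(5 + 30)) = 1387*(2*30*35) = 1387*2100 = 2912700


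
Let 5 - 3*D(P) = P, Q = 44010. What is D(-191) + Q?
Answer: 132226/3 ≈ 44075.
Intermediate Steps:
D(P) = 5/3 - P/3
D(-191) + Q = (5/3 - 1/3*(-191)) + 44010 = (5/3 + 191/3) + 44010 = 196/3 + 44010 = 132226/3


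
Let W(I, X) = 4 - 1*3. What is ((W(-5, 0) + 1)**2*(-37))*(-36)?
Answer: 5328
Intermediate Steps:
W(I, X) = 1 (W(I, X) = 4 - 3 = 1)
((W(-5, 0) + 1)**2*(-37))*(-36) = ((1 + 1)**2*(-37))*(-36) = (2**2*(-37))*(-36) = (4*(-37))*(-36) = -148*(-36) = 5328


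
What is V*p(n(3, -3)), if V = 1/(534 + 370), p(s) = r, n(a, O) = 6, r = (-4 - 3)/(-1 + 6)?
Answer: -7/4520 ≈ -0.0015487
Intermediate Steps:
r = -7/5 ≈ -1.4000
p(s) = -7/5
V = 1/904 ≈ 0.0011062
V*p(n(3, -3)) = (1/904)*(-7/5) = -7/4520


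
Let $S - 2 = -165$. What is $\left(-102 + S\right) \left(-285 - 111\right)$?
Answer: $104940$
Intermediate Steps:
$S = -163$ ($S = 2 - 165 = -163$)
$\left(-102 + S\right) \left(-285 - 111\right) = \left(-102 - 163\right) \left(-285 - 111\right) = \left(-265\right) \left(-396\right) = 104940$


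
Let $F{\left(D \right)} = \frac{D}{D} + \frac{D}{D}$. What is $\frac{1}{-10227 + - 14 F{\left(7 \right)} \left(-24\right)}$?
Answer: $- \frac{1}{9555} \approx -0.00010466$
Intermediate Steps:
$F{\left(D \right)} = 2$ ($F{\left(D \right)} = 1 + 1 = 2$)
$\frac{1}{-10227 + - 14 F{\left(7 \right)} \left(-24\right)} = \frac{1}{-10227 + \left(-14\right) 2 \left(-24\right)} = \frac{1}{-10227 - -672} = \frac{1}{-10227 + 672} = \frac{1}{-9555} = - \frac{1}{9555}$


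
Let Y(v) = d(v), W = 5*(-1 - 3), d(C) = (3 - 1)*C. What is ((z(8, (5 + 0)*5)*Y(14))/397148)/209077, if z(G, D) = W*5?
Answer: -700/20758628099 ≈ -3.3721e-8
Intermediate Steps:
d(C) = 2*C
W = -20 (W = 5*(-4) = -20)
Y(v) = 2*v
z(G, D) = -100 (z(G, D) = -20*5 = -100)
((z(8, (5 + 0)*5)*Y(14))/397148)/209077 = (-200*14/397148)/209077 = (-100*28*(1/397148))*(1/209077) = -2800*1/397148*(1/209077) = -700/99287*1/209077 = -700/20758628099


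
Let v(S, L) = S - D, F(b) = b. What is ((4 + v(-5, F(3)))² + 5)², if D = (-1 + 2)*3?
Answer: 441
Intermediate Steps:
D = 3 (D = 1*3 = 3)
v(S, L) = -3 + S (v(S, L) = S - 1*3 = S - 3 = -3 + S)
((4 + v(-5, F(3)))² + 5)² = ((4 + (-3 - 5))² + 5)² = ((4 - 8)² + 5)² = ((-4)² + 5)² = (16 + 5)² = 21² = 441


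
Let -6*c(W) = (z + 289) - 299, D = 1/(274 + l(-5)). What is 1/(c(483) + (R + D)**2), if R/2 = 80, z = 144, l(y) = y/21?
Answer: 99153003/2536218360896 ≈ 3.9095e-5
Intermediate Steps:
l(y) = y/21 (l(y) = y*(1/21) = y/21)
R = 160 (R = 2*80 = 160)
D = 21/5749 (D = 1/(274 + (1/21)*(-5)) = 1/(274 - 5/21) = 1/(5749/21) = 21/5749 ≈ 0.0036528)
c(W) = -67/3 (c(W) = -((144 + 289) - 299)/6 = -(433 - 299)/6 = -1/6*134 = -67/3)
1/(c(483) + (R + D)**2) = 1/(-67/3 + (160 + 21/5749)**2) = 1/(-67/3 + (919861/5749)**2) = 1/(-67/3 + 846144259321/33051001) = 1/(2536218360896/99153003) = 99153003/2536218360896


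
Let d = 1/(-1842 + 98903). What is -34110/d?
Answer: -3310750710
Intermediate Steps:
d = 1/97061 ≈ 1.0303e-5
-34110/d = -34110/1/97061 = -34110*97061 = -3310750710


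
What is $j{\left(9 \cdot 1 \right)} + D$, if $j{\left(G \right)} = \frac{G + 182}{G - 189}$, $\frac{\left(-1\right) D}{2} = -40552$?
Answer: $\frac{14598529}{180} \approx 81103.0$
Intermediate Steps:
$D = 81104$ ($D = \left(-2\right) \left(-40552\right) = 81104$)
$j{\left(G \right)} = \frac{182 + G}{-189 + G}$
$j{\left(9 \cdot 1 \right)} + D = \frac{182 + 9 \cdot 1}{-189 + 9 \cdot 1} + 81104 = \frac{182 + 9}{-189 + 9} + 81104 = \frac{1}{-180} \cdot 191 + 81104 = \left(- \frac{1}{180}\right) 191 + 81104 = - \frac{191}{180} + 81104 = \frac{14598529}{180}$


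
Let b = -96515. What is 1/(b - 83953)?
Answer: -1/180468 ≈ -5.5412e-6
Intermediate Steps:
1/(b - 83953) = 1/(-96515 - 83953) = 1/(-180468) = -1/180468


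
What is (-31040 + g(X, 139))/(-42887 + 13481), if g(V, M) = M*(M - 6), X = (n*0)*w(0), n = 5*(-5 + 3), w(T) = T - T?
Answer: 12553/29406 ≈ 0.42689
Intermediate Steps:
w(T) = 0
n = -10 (n = 5*(-2) = -10)
X = 0 (X = -10*0*0 = 0*0 = 0)
g(V, M) = M*(-6 + M)
(-31040 + g(X, 139))/(-42887 + 13481) = (-31040 + 139*(-6 + 139))/(-42887 + 13481) = (-31040 + 139*133)/(-29406) = (-31040 + 18487)*(-1/29406) = -12553*(-1/29406) = 12553/29406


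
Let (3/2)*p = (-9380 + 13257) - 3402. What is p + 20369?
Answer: 62057/3 ≈ 20686.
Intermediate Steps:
p = 950/3 (p = 2*((-9380 + 13257) - 3402)/3 = 2*(3877 - 3402)/3 = (2/3)*475 = 950/3 ≈ 316.67)
p + 20369 = 950/3 + 20369 = 62057/3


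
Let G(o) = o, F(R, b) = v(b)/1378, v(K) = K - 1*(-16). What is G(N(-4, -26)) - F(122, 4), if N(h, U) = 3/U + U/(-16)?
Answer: 8241/5512 ≈ 1.4951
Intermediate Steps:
N(h, U) = 3/U - U/16 (N(h, U) = 3/U + U*(-1/16) = 3/U - U/16)
v(K) = 16 + K (v(K) = K + 16 = 16 + K)
F(R, b) = 8/689 + b/1378 (F(R, b) = (16 + b)/1378 = (16 + b)*(1/1378) = 8/689 + b/1378)
G(N(-4, -26)) - F(122, 4) = (3/(-26) - 1/16*(-26)) - (8/689 + (1/1378)*4) = (3*(-1/26) + 13/8) - (8/689 + 2/689) = (-3/26 + 13/8) - 1*10/689 = 157/104 - 10/689 = 8241/5512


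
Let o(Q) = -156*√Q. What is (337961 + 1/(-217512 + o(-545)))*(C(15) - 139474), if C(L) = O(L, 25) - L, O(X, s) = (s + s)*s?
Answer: 138239*(-52721916*√545 + 73510573031*I)/(12*(-18126*I + 13*√545)) ≈ -4.6719e+10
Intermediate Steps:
O(X, s) = 2*s² (O(X, s) = (2*s)*s = 2*s²)
C(L) = 1250 - L (C(L) = 2*25² - L = 2*625 - L = 1250 - L)
(337961 + 1/(-217512 + o(-545)))*(C(15) - 139474) = (337961 + 1/(-217512 - 156*I*√545))*((1250 - 1*15) - 139474) = (337961 + 1/(-217512 - 156*I*√545))*((1250 - 15) - 139474) = (337961 + 1/(-217512 - 156*I*√545))*(1235 - 139474) = (337961 + 1/(-217512 - 156*I*√545))*(-138239) = -46719390679 - 138239/(-217512 - 156*I*√545)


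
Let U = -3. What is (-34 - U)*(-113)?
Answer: 3503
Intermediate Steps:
(-34 - U)*(-113) = (-34 - 1*(-3))*(-113) = (-34 + 3)*(-113) = -31*(-113) = 3503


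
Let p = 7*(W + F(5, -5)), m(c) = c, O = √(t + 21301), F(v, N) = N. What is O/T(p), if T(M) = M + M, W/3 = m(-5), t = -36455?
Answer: -I*√15154/280 ≈ -0.43965*I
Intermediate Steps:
O = I*√15154 (O = √(-36455 + 21301) = √(-15154) = I*√15154 ≈ 123.1*I)
W = -15 (W = 3*(-5) = -15)
p = -140 (p = 7*(-15 - 5) = 7*(-20) = -140)
T(M) = 2*M
O/T(p) = (I*√15154)/((2*(-140))) = (I*√15154)/(-280) = (I*√15154)*(-1/280) = -I*√15154/280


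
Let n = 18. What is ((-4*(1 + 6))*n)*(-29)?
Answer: 14616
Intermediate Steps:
((-4*(1 + 6))*n)*(-29) = (-4*(1 + 6)*18)*(-29) = (-4*7*18)*(-29) = -28*18*(-29) = -504*(-29) = 14616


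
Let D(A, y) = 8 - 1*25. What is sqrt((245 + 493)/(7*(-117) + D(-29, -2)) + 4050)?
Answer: 3*sqrt(78608662)/418 ≈ 63.633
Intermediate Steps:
D(A, y) = -17 (D(A, y) = 8 - 25 = -17)
sqrt((245 + 493)/(7*(-117) + D(-29, -2)) + 4050) = sqrt((245 + 493)/(7*(-117) - 17) + 4050) = sqrt(738/(-819 - 17) + 4050) = sqrt(738/(-836) + 4050) = sqrt(738*(-1/836) + 4050) = sqrt(-369/418 + 4050) = sqrt(1692531/418) = 3*sqrt(78608662)/418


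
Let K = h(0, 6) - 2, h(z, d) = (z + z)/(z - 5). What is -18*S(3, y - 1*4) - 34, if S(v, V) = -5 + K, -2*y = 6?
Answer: 92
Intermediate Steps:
y = -3 (y = -1/2*6 = -3)
h(z, d) = 2*z/(-5 + z) (h(z, d) = (2*z)/(-5 + z) = 2*z/(-5 + z))
K = -2 (K = 2*0/(-5 + 0) - 2 = 2*0/(-5) - 2 = 2*0*(-1/5) - 2 = 0 - 2 = -2)
S(v, V) = -7 (S(v, V) = -5 - 2 = -7)
-18*S(3, y - 1*4) - 34 = -18*(-7) - 34 = 126 - 34 = 92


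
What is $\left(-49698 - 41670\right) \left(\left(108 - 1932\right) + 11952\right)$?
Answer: $-925375104$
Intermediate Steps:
$\left(-49698 - 41670\right) \left(\left(108 - 1932\right) + 11952\right) = - 91368 \left(\left(108 - 1932\right) + 11952\right) = - 91368 \left(-1824 + 11952\right) = \left(-91368\right) 10128 = -925375104$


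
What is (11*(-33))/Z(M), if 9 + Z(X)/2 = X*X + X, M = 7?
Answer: -363/94 ≈ -3.8617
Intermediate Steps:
Z(X) = -18 + 2*X + 2*X² (Z(X) = -18 + 2*(X*X + X) = -18 + 2*(X² + X) = -18 + 2*(X + X²) = -18 + (2*X + 2*X²) = -18 + 2*X + 2*X²)
(11*(-33))/Z(M) = (11*(-33))/(-18 + 2*7 + 2*7²) = -363/(-18 + 14 + 2*49) = -363/(-18 + 14 + 98) = -363/94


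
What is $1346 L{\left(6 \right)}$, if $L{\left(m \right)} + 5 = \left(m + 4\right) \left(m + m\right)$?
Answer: $154790$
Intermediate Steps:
$L{\left(m \right)} = -5 + 2 m \left(4 + m\right)$ ($L{\left(m \right)} = -5 + \left(m + 4\right) \left(m + m\right) = -5 + \left(4 + m\right) 2 m = -5 + 2 m \left(4 + m\right)$)
$1346 L{\left(6 \right)} = 1346 \left(-5 + 2 \cdot 6^{2} + 8 \cdot 6\right) = 1346 \left(-5 + 2 \cdot 36 + 48\right) = 1346 \left(-5 + 72 + 48\right) = 1346 \cdot 115 = 154790$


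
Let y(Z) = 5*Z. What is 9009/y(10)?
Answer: 9009/50 ≈ 180.18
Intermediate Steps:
9009/y(10) = 9009/((5*10)) = 9009/50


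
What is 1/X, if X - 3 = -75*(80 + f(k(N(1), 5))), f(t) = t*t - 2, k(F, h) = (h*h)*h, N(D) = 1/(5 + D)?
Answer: -1/1177722 ≈ -8.4910e-7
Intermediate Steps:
k(F, h) = h³ (k(F, h) = h²*h = h³)
f(t) = -2 + t² (f(t) = t² - 2 = -2 + t²)
X = -1177722 (X = 3 - 75*(80 + (-2 + (5³)²)) = 3 - 75*(80 + (-2 + 125²)) = 3 - 75*(80 + (-2 + 15625)) = 3 - 75*(80 + 15623) = 3 - 75*15703 = 3 - 1177725 = -1177722)
1/X = 1/(-1177722) = -1/1177722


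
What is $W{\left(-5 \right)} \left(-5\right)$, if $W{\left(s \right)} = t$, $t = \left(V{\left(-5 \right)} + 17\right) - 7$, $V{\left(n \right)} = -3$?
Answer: $-35$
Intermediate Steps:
$t = 7$ ($t = \left(-3 + 17\right) - 7 = 14 - 7 = 7$)
$W{\left(s \right)} = 7$
$W{\left(-5 \right)} \left(-5\right) = 7 \left(-5\right) = -35$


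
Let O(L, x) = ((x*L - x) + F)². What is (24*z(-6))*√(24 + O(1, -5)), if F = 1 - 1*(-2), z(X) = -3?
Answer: -72*√33 ≈ -413.61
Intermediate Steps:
F = 3 (F = 1 + 2 = 3)
O(L, x) = (3 - x + L*x)² (O(L, x) = ((x*L - x) + 3)² = ((L*x - x) + 3)² = ((-x + L*x) + 3)² = (3 - x + L*x)²)
(24*z(-6))*√(24 + O(1, -5)) = (24*(-3))*√(24 + (3 - 1*(-5) + 1*(-5))²) = -72*√(24 + (3 + 5 - 5)²) = -72*√(24 + 3²) = -72*√(24 + 9) = -72*√33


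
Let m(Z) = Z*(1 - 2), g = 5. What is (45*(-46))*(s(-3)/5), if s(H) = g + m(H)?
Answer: -3312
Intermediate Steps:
m(Z) = -Z (m(Z) = Z*(-1) = -Z)
s(H) = 5 - H
(45*(-46))*(s(-3)/5) = (45*(-46))*((5 - 1*(-3))/5) = -2070*(5 + 3)/5 = -16560/5 = -2070*8/5 = -3312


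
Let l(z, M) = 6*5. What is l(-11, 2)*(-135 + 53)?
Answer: -2460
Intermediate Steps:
l(z, M) = 30
l(-11, 2)*(-135 + 53) = 30*(-135 + 53) = 30*(-82) = -2460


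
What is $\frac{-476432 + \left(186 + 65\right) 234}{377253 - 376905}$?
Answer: $- \frac{208849}{174} \approx -1200.3$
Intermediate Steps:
$\frac{-476432 + \left(186 + 65\right) 234}{377253 - 376905} = \frac{-476432 + 251 \cdot 234}{348} = \left(-476432 + 58734\right) \frac{1}{348} = \left(-417698\right) \frac{1}{348} = - \frac{208849}{174}$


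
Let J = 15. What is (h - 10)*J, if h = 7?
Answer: -45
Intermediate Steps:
(h - 10)*J = (7 - 10)*15 = -3*15 = -45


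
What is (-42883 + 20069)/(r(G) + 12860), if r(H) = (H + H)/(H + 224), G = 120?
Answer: -28853/16265 ≈ -1.7739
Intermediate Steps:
r(H) = 2*H/(224 + H) (r(H) = (2*H)/(224 + H) = 2*H/(224 + H))
(-42883 + 20069)/(r(G) + 12860) = (-42883 + 20069)/(2*120/(224 + 120) + 12860) = -22814/(2*120/344 + 12860) = -22814/(2*120*(1/344) + 12860) = -22814/(30/43 + 12860) = -22814/553010/43 = -22814*43/553010 = -28853/16265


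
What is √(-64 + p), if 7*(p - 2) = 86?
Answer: 2*I*√609/7 ≈ 7.0508*I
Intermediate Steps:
p = 100/7 (p = 2 + (⅐)*86 = 2 + 86/7 = 100/7 ≈ 14.286)
√(-64 + p) = √(-64 + 100/7) = √(-348/7) = 2*I*√609/7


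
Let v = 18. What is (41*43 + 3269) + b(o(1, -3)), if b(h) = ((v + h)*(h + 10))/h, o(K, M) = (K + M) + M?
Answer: 5019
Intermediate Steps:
o(K, M) = K + 2*M
b(h) = (10 + h)*(18 + h)/h (b(h) = ((18 + h)*(h + 10))/h = ((18 + h)*(10 + h))/h = ((10 + h)*(18 + h))/h = (10 + h)*(18 + h)/h)
(41*43 + 3269) + b(o(1, -3)) = (41*43 + 3269) + (28 + (1 + 2*(-3)) + 180/(1 + 2*(-3))) = (1763 + 3269) + (28 + (1 - 6) + 180/(1 - 6)) = 5032 + (28 - 5 + 180/(-5)) = 5032 + (28 - 5 + 180*(-⅕)) = 5032 + (28 - 5 - 36) = 5032 - 13 = 5019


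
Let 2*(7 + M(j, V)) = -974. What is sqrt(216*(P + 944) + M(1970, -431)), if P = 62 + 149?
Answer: sqrt(248986) ≈ 498.98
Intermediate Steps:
P = 211
M(j, V) = -494 (M(j, V) = -7 + (1/2)*(-974) = -7 - 487 = -494)
sqrt(216*(P + 944) + M(1970, -431)) = sqrt(216*(211 + 944) - 494) = sqrt(216*1155 - 494) = sqrt(249480 - 494) = sqrt(248986)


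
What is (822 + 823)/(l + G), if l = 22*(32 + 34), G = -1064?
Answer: 1645/388 ≈ 4.2397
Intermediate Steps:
l = 1452 (l = 22*66 = 1452)
(822 + 823)/(l + G) = (822 + 823)/(1452 - 1064) = 1645/388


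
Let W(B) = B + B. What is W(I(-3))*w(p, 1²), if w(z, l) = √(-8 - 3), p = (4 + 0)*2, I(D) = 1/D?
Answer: -2*I*√11/3 ≈ -2.2111*I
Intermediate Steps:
p = 8 (p = 4*2 = 8)
w(z, l) = I*√11 (w(z, l) = √(-11) = I*√11)
W(B) = 2*B
W(I(-3))*w(p, 1²) = (2/(-3))*(I*√11) = (2*(-⅓))*(I*√11) = -2*I*√11/3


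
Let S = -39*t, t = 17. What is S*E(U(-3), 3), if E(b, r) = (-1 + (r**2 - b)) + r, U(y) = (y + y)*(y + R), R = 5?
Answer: -15249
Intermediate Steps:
S = -663 (S = -39*17 = -663)
U(y) = 2*y*(5 + y) (U(y) = (y + y)*(y + 5) = (2*y)*(5 + y) = 2*y*(5 + y))
E(b, r) = -1 + r + r**2 - b (E(b, r) = (-1 + r**2 - b) + r = -1 + r + r**2 - b)
S*E(U(-3), 3) = -663*(-1 + 3 + 3**2 - 2*(-3)*(5 - 3)) = -663*(-1 + 3 + 9 - 2*(-3)*2) = -663*(-1 + 3 + 9 - 1*(-12)) = -663*(-1 + 3 + 9 + 12) = -663*23 = -15249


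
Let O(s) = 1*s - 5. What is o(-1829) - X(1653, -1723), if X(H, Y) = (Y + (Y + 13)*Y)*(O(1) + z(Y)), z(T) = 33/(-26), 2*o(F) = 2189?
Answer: 201719808/13 ≈ 1.5517e+7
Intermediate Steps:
o(F) = 2189/2 (o(F) = (½)*2189 = 2189/2)
z(T) = -33/26 (z(T) = 33*(-1/26) = -33/26)
O(s) = -5 + s (O(s) = s - 5 = -5 + s)
X(H, Y) = -137*Y/26 - 137*Y*(13 + Y)/26 (X(H, Y) = (Y + (Y + 13)*Y)*((-5 + 1) - 33/26) = (Y + (13 + Y)*Y)*(-4 - 33/26) = (Y + Y*(13 + Y))*(-137/26) = -137*Y/26 - 137*Y*(13 + Y)/26)
o(-1829) - X(1653, -1723) = 2189/2 - 137*(-1723)*(-14 - 1*(-1723))/26 = 2189/2 - 137*(-1723)*(-14 + 1723)/26 = 2189/2 - 137*(-1723)*1709/26 = 2189/2 - 1*(-403411159/26) = 2189/2 + 403411159/26 = 201719808/13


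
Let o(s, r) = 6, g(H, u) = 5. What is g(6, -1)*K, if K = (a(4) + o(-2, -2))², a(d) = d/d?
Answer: 245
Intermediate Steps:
a(d) = 1
K = 49 (K = (1 + 6)² = 7² = 49)
g(6, -1)*K = 5*49 = 245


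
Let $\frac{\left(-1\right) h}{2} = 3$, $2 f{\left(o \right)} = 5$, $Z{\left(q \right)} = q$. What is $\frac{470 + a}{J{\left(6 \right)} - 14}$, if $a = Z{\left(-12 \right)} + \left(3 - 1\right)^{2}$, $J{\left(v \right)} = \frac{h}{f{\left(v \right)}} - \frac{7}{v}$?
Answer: $- \frac{13860}{527} \approx -26.3$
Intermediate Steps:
$f{\left(o \right)} = \frac{5}{2}$ ($f{\left(o \right)} = \frac{1}{2} \cdot 5 = \frac{5}{2}$)
$h = -6$ ($h = \left(-2\right) 3 = -6$)
$J{\left(v \right)} = - \frac{12}{5} - \frac{7}{v}$ ($J{\left(v \right)} = - \frac{6}{\frac{5}{2}} - \frac{7}{v} = \left(-6\right) \frac{2}{5} - \frac{7}{v} = - \frac{12}{5} - \frac{7}{v}$)
$a = -8$ ($a = -12 + \left(3 - 1\right)^{2} = -12 + 2^{2} = -12 + 4 = -8$)
$\frac{470 + a}{J{\left(6 \right)} - 14} = \frac{470 - 8}{\left(- \frac{12}{5} - \frac{7}{6}\right) - 14} = \frac{462}{\left(- \frac{12}{5} - \frac{7}{6}\right) - 14} = \frac{462}{- \frac{107}{30} - 14} = \frac{462}{- \frac{527}{30}} = 462 \left(- \frac{30}{527}\right) = - \frac{13860}{527}$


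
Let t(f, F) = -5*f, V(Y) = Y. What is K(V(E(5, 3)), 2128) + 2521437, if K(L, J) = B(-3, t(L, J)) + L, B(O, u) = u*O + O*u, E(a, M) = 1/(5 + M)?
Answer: 20171527/8 ≈ 2.5214e+6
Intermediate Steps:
B(O, u) = 2*O*u (B(O, u) = O*u + O*u = 2*O*u)
K(L, J) = 31*L (K(L, J) = 2*(-3)*(-5*L) + L = 30*L + L = 31*L)
K(V(E(5, 3)), 2128) + 2521437 = 31/(5 + 3) + 2521437 = 31/8 + 2521437 = 20171527/8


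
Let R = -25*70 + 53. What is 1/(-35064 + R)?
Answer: -1/36761 ≈ -2.7203e-5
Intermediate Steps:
R = -1697 (R = -1750 + 53 = -1697)
1/(-35064 + R) = 1/(-35064 - 1697) = 1/(-36761) = -1/36761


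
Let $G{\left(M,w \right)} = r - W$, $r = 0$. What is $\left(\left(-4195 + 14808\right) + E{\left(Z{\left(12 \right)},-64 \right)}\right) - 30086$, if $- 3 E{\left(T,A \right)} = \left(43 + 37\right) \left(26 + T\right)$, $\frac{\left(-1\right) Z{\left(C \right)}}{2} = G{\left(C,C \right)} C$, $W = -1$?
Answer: $- \frac{58579}{3} \approx -19526.0$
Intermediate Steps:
$G{\left(M,w \right)} = 1$ ($G{\left(M,w \right)} = 0 - -1 = 0 + 1 = 1$)
$Z{\left(C \right)} = - 2 C$ ($Z{\left(C \right)} = - 2 \cdot 1 C = - 2 C$)
$E{\left(T,A \right)} = - \frac{2080}{3} - \frac{80 T}{3}$ ($E{\left(T,A \right)} = - \frac{\left(43 + 37\right) \left(26 + T\right)}{3} = - \frac{80 \left(26 + T\right)}{3} = - \frac{2080 + 80 T}{3} = - \frac{2080}{3} - \frac{80 T}{3}$)
$\left(\left(-4195 + 14808\right) + E{\left(Z{\left(12 \right)},-64 \right)}\right) - 30086 = \left(\left(-4195 + 14808\right) - \left(\frac{2080}{3} + \frac{80 \left(\left(-2\right) 12\right)}{3}\right)\right) - 30086 = \left(10613 - \frac{160}{3}\right) - 30086 = \frac{31679}{3} - 30086 = - \frac{58579}{3}$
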